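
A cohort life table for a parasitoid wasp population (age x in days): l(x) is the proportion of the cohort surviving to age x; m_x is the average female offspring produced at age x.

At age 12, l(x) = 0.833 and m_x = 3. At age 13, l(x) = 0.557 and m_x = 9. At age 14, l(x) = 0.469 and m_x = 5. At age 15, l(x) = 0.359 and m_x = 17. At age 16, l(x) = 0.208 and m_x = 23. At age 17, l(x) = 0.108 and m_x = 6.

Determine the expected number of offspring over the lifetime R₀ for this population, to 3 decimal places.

R₀ = Σ l(x) m_x:
  age 12: 0.833 × 3 = 2.4990
  age 13: 0.557 × 9 = 5.0130
  age 14: 0.469 × 5 = 2.3450
  age 15: 0.359 × 17 = 6.1030
  age 16: 0.208 × 23 = 4.7840
  age 17: 0.108 × 6 = 0.6480
R₀ = 2.4990 + 5.0130 + 2.3450 + 6.1030 + 4.7840 + 0.6480 = 21.3920

21.392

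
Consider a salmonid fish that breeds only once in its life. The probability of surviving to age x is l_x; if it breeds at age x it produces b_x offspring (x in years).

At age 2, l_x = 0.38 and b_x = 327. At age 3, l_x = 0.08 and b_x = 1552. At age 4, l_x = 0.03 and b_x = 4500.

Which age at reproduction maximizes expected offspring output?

Expected offspring if breeding at age x = l_x × b_x:
  age 2: 0.38 × 327 = 124.260
  age 3: 0.08 × 1552 = 124.160
  age 4: 0.03 × 4500 = 135.000
Maximum at age 4 (135.000).

4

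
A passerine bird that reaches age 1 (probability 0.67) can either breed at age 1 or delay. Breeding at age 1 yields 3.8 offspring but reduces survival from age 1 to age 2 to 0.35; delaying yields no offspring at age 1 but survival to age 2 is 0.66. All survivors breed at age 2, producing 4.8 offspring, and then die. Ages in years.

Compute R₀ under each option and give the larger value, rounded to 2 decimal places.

3.67

breed at age 1: R₀ = 0.67 × (3.8 + 0.35 × 4.8) = 0.67 × 5.4800 = 3.6716
delay to age 2: R₀ = 0.67 × (0.66 × 4.8) = 0.67 × 3.1680 = 2.1226
Higher: breed at age 1 (3.6716).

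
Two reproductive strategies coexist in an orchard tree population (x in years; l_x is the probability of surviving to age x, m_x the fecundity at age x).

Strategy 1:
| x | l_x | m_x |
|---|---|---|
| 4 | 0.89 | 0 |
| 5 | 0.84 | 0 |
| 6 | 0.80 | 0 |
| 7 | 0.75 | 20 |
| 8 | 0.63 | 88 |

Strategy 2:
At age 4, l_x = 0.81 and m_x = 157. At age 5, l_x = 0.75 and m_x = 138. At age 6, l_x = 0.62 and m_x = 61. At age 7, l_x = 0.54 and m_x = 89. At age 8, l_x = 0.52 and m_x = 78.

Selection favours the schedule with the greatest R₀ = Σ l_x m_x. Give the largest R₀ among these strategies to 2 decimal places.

357.11

Strategy 1: R₀ = 0.89×0 + 0.84×0 + 0.80×0 + 0.75×20 + 0.63×88 = 70.4400
Strategy 2: R₀ = 0.81×157 + 0.75×138 + 0.62×61 + 0.54×89 + 0.52×78 = 357.1100
Highest R₀: strategy 2 with 357.1100.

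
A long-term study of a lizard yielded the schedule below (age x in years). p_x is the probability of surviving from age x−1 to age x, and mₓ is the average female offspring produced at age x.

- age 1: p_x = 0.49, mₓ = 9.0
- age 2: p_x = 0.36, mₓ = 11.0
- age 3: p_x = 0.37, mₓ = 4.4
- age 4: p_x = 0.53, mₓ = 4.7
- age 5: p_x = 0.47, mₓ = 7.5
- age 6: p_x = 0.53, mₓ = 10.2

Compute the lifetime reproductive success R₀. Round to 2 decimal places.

Survivorship from birth: l_x = p_1·p_2·…·p_x.
  l_1 = 0.49000
  l_2 = 0.17640
  l_3 = 0.06527
  l_4 = 0.03459
  l_5 = 0.01626
  l_6 = 0.00862
R₀ = Σ l_x mₓ:
  age 1: 0.49000 × 9.0 = 4.4100
  age 2: 0.17640 × 11.0 = 1.9404
  age 3: 0.06527 × 4.4 = 0.2872
  age 4: 0.03459 × 4.7 = 0.1626
  age 5: 0.01626 × 7.5 = 0.1220
  age 6: 0.00862 × 10.2 = 0.0879
R₀ = 4.4100 + 1.9404 + 0.2872 + 0.1626 + 0.1220 + 0.0879 = 7.0100

7.01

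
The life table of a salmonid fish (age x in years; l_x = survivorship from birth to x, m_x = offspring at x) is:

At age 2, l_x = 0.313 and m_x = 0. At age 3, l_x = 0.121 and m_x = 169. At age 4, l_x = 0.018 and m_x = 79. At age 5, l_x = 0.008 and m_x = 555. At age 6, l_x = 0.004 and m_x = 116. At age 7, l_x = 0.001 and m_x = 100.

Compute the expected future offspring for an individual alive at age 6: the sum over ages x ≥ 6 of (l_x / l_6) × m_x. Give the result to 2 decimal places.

l_6 = 0.004. Conditional survival from age 6 to x is l_x / l_6.
  x=6: (0.004/0.004) × 116 = 116.0000
  x=7: (0.001/0.004) × 100 = 25.0000
Sum = 116.0000 + 25.0000 = 141.0000

141.00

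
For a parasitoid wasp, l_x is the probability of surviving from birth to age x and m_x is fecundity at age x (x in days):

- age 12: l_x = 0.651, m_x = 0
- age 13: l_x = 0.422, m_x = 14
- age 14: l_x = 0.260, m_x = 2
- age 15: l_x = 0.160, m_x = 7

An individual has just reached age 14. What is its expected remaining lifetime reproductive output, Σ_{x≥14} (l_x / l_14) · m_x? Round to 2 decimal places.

6.31

l_14 = 0.260. Conditional survival from age 14 to x is l_x / l_14.
  x=14: (0.260/0.260) × 2 = 2.0000
  x=15: (0.160/0.260) × 7 = 4.3077
Sum = 2.0000 + 4.3077 = 6.3077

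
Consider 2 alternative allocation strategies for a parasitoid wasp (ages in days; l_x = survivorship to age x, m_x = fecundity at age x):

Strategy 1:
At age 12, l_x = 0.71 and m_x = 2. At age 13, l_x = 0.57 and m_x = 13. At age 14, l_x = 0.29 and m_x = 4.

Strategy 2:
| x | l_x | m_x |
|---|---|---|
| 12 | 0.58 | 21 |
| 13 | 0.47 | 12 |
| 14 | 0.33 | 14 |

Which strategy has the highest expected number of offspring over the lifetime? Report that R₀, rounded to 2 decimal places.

Strategy 1: R₀ = 0.71×2 + 0.57×13 + 0.29×4 = 9.9900
Strategy 2: R₀ = 0.58×21 + 0.47×12 + 0.33×14 = 22.4400
Highest R₀: strategy 2 with 22.4400.

22.44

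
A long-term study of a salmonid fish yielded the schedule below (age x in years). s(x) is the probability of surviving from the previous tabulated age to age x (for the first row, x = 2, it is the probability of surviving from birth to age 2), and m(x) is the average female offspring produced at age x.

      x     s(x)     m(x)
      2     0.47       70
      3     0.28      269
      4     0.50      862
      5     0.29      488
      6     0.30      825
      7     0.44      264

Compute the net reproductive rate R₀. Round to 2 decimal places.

Survivorship from birth: l_x = s_2·s_3·…·s_x.
  l_2 = 0.47000
  l_3 = 0.13160
  l_4 = 0.06580
  l_5 = 0.01908
  l_6 = 0.00572
  l_7 = 0.00252
R₀ = Σ l_x m(x):
  age 2: 0.47000 × 70 = 32.9000
  age 3: 0.13160 × 269 = 35.4004
  age 4: 0.06580 × 862 = 56.7196
  age 5: 0.01908 × 488 = 9.3110
  age 6: 0.00572 × 825 = 4.7190
  age 7: 0.00252 × 264 = 0.6653
R₀ = 32.9000 + 35.4004 + 56.7196 + 9.3110 + 4.7190 + 0.6653 = 139.7153

139.72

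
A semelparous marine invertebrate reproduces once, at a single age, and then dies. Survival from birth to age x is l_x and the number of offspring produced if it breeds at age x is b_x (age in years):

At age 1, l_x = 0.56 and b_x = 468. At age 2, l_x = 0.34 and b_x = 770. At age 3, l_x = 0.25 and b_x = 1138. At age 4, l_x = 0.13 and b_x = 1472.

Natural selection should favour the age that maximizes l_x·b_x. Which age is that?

3

Expected offspring if breeding at age x = l_x × b_x:
  age 1: 0.56 × 468 = 262.080
  age 2: 0.34 × 770 = 261.800
  age 3: 0.25 × 1138 = 284.500
  age 4: 0.13 × 1472 = 191.360
Maximum at age 3 (284.500).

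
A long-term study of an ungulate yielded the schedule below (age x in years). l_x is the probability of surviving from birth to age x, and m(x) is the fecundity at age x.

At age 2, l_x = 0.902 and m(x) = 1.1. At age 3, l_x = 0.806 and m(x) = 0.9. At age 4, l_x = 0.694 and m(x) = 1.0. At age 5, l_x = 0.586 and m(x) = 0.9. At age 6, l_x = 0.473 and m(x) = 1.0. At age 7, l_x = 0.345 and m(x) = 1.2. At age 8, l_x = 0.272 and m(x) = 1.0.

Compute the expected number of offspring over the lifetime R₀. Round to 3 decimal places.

4.098

R₀ = Σ l_x m(x):
  age 2: 0.902 × 1.1 = 0.9922
  age 3: 0.806 × 0.9 = 0.7254
  age 4: 0.694 × 1.0 = 0.6940
  age 5: 0.586 × 0.9 = 0.5274
  age 6: 0.473 × 1.0 = 0.4730
  age 7: 0.345 × 1.2 = 0.4140
  age 8: 0.272 × 1.0 = 0.2720
R₀ = 0.9922 + 0.7254 + 0.6940 + 0.5274 + 0.4730 + 0.4140 + 0.2720 = 4.0980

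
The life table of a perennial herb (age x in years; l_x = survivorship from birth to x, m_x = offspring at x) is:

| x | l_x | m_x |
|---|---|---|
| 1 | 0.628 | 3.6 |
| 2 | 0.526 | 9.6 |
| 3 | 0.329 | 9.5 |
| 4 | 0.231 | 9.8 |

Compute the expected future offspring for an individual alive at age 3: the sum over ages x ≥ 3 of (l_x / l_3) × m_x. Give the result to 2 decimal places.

l_3 = 0.329. Conditional survival from age 3 to x is l_x / l_3.
  x=3: (0.329/0.329) × 9.5 = 9.5000
  x=4: (0.231/0.329) × 9.8 = 6.8809
Sum = 9.5000 + 6.8809 = 16.3809

16.38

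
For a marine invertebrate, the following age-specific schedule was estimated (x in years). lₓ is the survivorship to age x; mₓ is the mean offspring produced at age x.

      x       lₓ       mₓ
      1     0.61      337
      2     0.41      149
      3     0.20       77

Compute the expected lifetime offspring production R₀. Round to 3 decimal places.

R₀ = Σ lₓ mₓ:
  age 1: 0.61 × 337 = 205.5700
  age 2: 0.41 × 149 = 61.0900
  age 3: 0.20 × 77 = 15.4000
R₀ = 205.5700 + 61.0900 + 15.4000 = 282.0600

282.060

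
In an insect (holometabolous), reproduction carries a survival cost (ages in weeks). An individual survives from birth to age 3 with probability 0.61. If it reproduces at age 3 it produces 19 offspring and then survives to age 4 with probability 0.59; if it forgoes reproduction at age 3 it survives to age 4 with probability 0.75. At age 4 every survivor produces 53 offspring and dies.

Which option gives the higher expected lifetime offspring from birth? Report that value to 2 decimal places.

breed at age 3: R₀ = 0.61 × (19 + 0.59 × 53) = 0.61 × 50.2700 = 30.6647
delay to age 4: R₀ = 0.61 × (0.75 × 53) = 0.61 × 39.7500 = 24.2475
Higher: breed at age 3 (30.6647).

30.66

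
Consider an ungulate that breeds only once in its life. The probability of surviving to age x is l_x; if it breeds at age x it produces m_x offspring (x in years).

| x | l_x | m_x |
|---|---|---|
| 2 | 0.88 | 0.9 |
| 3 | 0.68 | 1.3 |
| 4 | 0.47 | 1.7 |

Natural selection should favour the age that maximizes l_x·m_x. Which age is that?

Expected offspring if breeding at age x = l_x × m_x:
  age 2: 0.88 × 0.9 = 0.792
  age 3: 0.68 × 1.3 = 0.884
  age 4: 0.47 × 1.7 = 0.799
Maximum at age 3 (0.884).

3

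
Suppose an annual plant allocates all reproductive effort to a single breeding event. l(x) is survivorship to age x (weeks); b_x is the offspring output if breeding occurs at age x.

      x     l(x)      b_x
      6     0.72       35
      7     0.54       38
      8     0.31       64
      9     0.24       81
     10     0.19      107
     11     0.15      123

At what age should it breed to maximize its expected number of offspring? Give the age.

6

Expected offspring if breeding at age x = l(x) × b_x:
  age 6: 0.72 × 35 = 25.200
  age 7: 0.54 × 38 = 20.520
  age 8: 0.31 × 64 = 19.840
  age 9: 0.24 × 81 = 19.440
  age 10: 0.19 × 107 = 20.330
  age 11: 0.15 × 123 = 18.450
Maximum at age 6 (25.200).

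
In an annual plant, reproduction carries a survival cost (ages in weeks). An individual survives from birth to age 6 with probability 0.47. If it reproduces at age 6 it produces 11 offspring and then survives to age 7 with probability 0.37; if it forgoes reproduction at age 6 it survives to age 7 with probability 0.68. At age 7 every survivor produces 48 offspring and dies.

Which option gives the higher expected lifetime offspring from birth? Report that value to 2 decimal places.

breed at age 6: R₀ = 0.47 × (11 + 0.37 × 48) = 0.47 × 28.7600 = 13.5172
delay to age 7: R₀ = 0.47 × (0.68 × 48) = 0.47 × 32.6400 = 15.3408
Higher: delay to age 7 (15.3408).

15.34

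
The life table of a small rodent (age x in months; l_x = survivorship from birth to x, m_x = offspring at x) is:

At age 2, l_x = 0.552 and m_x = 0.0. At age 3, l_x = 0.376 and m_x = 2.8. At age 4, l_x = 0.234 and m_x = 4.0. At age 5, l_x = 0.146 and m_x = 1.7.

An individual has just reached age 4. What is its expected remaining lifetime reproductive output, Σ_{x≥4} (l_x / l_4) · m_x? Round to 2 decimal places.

l_4 = 0.234. Conditional survival from age 4 to x is l_x / l_4.
  x=4: (0.234/0.234) × 4.0 = 4.0000
  x=5: (0.146/0.234) × 1.7 = 1.0607
Sum = 4.0000 + 1.0607 = 5.0607

5.06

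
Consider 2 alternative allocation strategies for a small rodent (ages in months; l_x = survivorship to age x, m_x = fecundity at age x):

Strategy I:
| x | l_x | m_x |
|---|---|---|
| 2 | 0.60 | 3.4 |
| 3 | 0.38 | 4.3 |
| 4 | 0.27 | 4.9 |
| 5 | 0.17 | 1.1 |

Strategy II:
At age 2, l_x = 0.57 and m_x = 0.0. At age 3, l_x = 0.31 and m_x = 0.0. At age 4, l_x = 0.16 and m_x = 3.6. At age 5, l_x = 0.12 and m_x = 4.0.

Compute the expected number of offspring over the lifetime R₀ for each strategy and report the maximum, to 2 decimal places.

5.18

Strategy I: R₀ = 0.60×3.4 + 0.38×4.3 + 0.27×4.9 + 0.17×1.1 = 5.1840
Strategy II: R₀ = 0.57×0.0 + 0.31×0.0 + 0.16×3.6 + 0.12×4.0 = 1.0560
Highest R₀: strategy I with 5.1840.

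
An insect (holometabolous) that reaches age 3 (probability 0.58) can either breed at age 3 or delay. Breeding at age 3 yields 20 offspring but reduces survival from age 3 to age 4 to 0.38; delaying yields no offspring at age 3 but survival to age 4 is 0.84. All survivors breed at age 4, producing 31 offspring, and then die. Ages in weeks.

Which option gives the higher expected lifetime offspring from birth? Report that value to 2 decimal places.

18.43

breed at age 3: R₀ = 0.58 × (20 + 0.38 × 31) = 0.58 × 31.7800 = 18.4324
delay to age 4: R₀ = 0.58 × (0.84 × 31) = 0.58 × 26.0400 = 15.1032
Higher: breed at age 3 (18.4324).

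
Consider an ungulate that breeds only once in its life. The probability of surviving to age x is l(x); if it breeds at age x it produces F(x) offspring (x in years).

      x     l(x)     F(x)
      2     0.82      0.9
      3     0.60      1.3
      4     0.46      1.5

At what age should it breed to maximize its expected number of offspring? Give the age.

3

Expected offspring if breeding at age x = l(x) × F(x):
  age 2: 0.82 × 0.9 = 0.738
  age 3: 0.60 × 1.3 = 0.780
  age 4: 0.46 × 1.5 = 0.690
Maximum at age 3 (0.780).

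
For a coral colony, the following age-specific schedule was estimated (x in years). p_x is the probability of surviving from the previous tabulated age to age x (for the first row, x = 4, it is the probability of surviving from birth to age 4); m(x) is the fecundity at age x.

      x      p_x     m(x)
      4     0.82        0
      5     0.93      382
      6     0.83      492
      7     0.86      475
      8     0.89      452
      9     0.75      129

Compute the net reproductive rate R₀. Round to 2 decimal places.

1127.14

Survivorship from birth: l_x = p_4·p_5·…·p_x.
  l_4 = 0.82000
  l_5 = 0.76260
  l_6 = 0.63296
  l_7 = 0.54434
  l_8 = 0.48447
  l_9 = 0.36335
R₀ = Σ l_x m(x):
  age 4: 0.82000 × 0 = 0.0000
  age 5: 0.76260 × 382 = 291.3132
  age 6: 0.63296 × 492 = 311.4163
  age 7: 0.54434 × 475 = 258.5615
  age 8: 0.48447 × 452 = 218.9804
  age 9: 0.36335 × 129 = 46.8721
R₀ = 0.0000 + 291.3132 + 311.4163 + 258.5615 + 218.9804 + 46.8721 = 1127.1436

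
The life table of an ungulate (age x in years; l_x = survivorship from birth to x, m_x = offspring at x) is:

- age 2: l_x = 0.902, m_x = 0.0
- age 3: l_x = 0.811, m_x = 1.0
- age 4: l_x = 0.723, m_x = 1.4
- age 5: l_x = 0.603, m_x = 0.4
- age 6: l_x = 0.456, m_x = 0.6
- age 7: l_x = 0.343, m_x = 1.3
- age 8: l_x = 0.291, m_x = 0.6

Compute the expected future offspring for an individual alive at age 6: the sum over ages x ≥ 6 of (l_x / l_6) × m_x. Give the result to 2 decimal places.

l_6 = 0.456. Conditional survival from age 6 to x is l_x / l_6.
  x=6: (0.456/0.456) × 0.6 = 0.6000
  x=7: (0.343/0.456) × 1.3 = 0.9779
  x=8: (0.291/0.456) × 0.6 = 0.3829
Sum = 0.6000 + 0.9779 + 0.3829 = 1.9607

1.96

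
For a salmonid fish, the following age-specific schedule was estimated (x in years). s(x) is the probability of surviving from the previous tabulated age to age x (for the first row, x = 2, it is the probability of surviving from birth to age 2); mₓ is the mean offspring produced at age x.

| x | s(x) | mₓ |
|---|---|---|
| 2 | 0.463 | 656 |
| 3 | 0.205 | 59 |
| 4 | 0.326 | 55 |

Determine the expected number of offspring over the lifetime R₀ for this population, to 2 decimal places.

311.03

Survivorship from birth: l_x = s_2·s_3·…·s_x.
  l_2 = 0.46300
  l_3 = 0.09491
  l_4 = 0.03094
R₀ = Σ l_x mₓ:
  age 2: 0.46300 × 656 = 303.7280
  age 3: 0.09491 × 59 = 5.5997
  age 4: 0.03094 × 55 = 1.7017
R₀ = 303.7280 + 5.5997 + 1.7017 = 311.0294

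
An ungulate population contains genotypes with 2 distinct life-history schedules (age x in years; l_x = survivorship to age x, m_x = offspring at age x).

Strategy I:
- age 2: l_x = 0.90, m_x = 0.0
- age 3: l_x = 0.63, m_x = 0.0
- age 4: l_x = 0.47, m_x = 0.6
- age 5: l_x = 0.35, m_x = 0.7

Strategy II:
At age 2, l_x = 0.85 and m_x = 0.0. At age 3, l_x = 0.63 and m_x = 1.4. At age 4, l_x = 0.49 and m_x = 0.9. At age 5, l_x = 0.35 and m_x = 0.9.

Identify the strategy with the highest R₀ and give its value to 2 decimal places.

Strategy I: R₀ = 0.90×0.0 + 0.63×0.0 + 0.47×0.6 + 0.35×0.7 = 0.5270
Strategy II: R₀ = 0.85×0.0 + 0.63×1.4 + 0.49×0.9 + 0.35×0.9 = 1.6380
Highest R₀: strategy II with 1.6380.

1.64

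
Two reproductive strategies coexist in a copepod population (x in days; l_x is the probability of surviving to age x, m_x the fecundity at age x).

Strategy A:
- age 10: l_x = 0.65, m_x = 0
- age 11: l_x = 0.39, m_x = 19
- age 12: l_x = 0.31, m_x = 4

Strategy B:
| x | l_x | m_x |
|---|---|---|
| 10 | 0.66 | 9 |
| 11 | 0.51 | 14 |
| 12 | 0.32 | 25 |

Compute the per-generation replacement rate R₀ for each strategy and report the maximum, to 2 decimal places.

21.08

Strategy A: R₀ = 0.65×0 + 0.39×19 + 0.31×4 = 8.6500
Strategy B: R₀ = 0.66×9 + 0.51×14 + 0.32×25 = 21.0800
Highest R₀: strategy B with 21.0800.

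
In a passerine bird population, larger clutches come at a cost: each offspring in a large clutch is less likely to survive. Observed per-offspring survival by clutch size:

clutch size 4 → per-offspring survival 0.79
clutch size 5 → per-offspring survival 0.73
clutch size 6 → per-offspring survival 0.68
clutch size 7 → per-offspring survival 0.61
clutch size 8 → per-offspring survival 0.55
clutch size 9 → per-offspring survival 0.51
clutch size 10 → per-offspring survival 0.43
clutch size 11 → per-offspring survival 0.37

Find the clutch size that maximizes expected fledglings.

9

Expected fledglings = c × s(c):
  c=4: 4 × 0.79 = 3.160
  c=5: 5 × 0.73 = 3.650
  c=6: 6 × 0.68 = 4.080
  c=7: 7 × 0.61 = 4.270
  c=8: 8 × 0.55 = 4.400
  c=9: 9 × 0.51 = 4.590
  c=10: 10 × 0.43 = 4.300
  c=11: 11 × 0.37 = 4.070
Maximum at c = 9 (4.590 fledglings).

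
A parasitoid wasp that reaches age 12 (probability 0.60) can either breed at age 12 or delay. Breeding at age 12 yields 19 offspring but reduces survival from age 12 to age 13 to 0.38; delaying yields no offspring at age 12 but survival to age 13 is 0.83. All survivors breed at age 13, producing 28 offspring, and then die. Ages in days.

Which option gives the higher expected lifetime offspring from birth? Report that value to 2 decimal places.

breed at age 12: R₀ = 0.60 × (19 + 0.38 × 28) = 0.60 × 29.6400 = 17.7840
delay to age 13: R₀ = 0.60 × (0.83 × 28) = 0.60 × 23.2400 = 13.9440
Higher: breed at age 12 (17.7840).

17.78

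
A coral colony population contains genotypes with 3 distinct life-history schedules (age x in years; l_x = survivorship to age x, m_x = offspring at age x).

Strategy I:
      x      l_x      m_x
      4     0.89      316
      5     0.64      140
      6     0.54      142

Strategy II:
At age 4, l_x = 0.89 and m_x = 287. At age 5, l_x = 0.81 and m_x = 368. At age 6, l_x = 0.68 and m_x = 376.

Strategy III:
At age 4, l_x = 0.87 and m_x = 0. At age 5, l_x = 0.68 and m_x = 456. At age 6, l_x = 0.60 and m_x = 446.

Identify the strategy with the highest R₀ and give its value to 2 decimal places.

Strategy I: R₀ = 0.89×316 + 0.64×140 + 0.54×142 = 447.5200
Strategy II: R₀ = 0.89×287 + 0.81×368 + 0.68×376 = 809.1900
Strategy III: R₀ = 0.87×0 + 0.68×456 + 0.60×446 = 577.6800
Highest R₀: strategy II with 809.1900.

809.19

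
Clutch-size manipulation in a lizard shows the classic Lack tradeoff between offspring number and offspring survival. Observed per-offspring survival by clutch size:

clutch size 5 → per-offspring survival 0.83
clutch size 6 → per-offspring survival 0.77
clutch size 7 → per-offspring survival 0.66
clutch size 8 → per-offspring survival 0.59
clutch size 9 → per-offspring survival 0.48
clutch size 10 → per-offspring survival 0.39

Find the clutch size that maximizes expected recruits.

Expected recruits = c × s(c):
  c=5: 5 × 0.83 = 4.150
  c=6: 6 × 0.77 = 4.620
  c=7: 7 × 0.66 = 4.620
  c=8: 8 × 0.59 = 4.720
  c=9: 9 × 0.48 = 4.320
  c=10: 10 × 0.39 = 3.900
Maximum at c = 8 (4.720 recruits).

8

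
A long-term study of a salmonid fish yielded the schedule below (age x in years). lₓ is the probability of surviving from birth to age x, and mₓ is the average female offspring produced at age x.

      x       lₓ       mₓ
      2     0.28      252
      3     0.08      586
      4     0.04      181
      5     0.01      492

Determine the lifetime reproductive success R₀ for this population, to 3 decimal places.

R₀ = Σ lₓ mₓ:
  age 2: 0.28 × 252 = 70.5600
  age 3: 0.08 × 586 = 46.8800
  age 4: 0.04 × 181 = 7.2400
  age 5: 0.01 × 492 = 4.9200
R₀ = 70.5600 + 46.8800 + 7.2400 + 4.9200 = 129.6000

129.600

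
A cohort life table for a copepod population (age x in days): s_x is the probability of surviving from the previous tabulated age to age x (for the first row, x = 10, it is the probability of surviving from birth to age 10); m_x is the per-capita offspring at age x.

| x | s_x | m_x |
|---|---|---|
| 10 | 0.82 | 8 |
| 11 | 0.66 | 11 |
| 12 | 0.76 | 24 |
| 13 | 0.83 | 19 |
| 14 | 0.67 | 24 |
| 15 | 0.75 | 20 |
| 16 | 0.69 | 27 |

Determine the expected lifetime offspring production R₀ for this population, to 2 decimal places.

40.99

Survivorship from birth: l_x = s_10·s_11·…·s_x.
  l_10 = 0.82000
  l_11 = 0.54120
  l_12 = 0.41131
  l_13 = 0.34139
  l_14 = 0.22873
  l_15 = 0.17155
  l_16 = 0.11837
R₀ = Σ l_x m_x:
  age 10: 0.82000 × 8 = 6.5600
  age 11: 0.54120 × 11 = 5.9532
  age 12: 0.41131 × 24 = 9.8714
  age 13: 0.34139 × 19 = 6.4864
  age 14: 0.22873 × 24 = 5.4895
  age 15: 0.17155 × 20 = 3.4310
  age 16: 0.11837 × 27 = 3.1960
R₀ = 6.5600 + 5.9532 + 9.8714 + 6.4864 + 5.4895 + 3.4310 + 3.1960 = 40.9876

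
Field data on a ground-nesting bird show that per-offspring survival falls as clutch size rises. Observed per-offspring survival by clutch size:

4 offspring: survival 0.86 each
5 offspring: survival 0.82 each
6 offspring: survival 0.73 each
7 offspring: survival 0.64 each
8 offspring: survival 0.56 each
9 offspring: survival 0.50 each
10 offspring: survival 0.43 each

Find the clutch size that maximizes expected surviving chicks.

Expected surviving chicks = c × s(c):
  c=4: 4 × 0.86 = 3.440
  c=5: 5 × 0.82 = 4.100
  c=6: 6 × 0.73 = 4.380
  c=7: 7 × 0.64 = 4.480
  c=8: 8 × 0.56 = 4.480
  c=9: 9 × 0.50 = 4.500
  c=10: 10 × 0.43 = 4.300
Maximum at c = 9 (4.500 surviving chicks).

9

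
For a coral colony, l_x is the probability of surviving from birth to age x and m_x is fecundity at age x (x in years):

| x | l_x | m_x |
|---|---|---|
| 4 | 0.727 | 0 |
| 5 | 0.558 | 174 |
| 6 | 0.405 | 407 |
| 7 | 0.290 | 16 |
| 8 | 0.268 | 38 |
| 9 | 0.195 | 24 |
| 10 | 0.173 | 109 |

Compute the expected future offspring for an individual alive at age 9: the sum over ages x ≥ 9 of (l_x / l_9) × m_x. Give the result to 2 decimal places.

120.70

l_9 = 0.195. Conditional survival from age 9 to x is l_x / l_9.
  x=9: (0.195/0.195) × 24 = 24.0000
  x=10: (0.173/0.195) × 109 = 96.7026
Sum = 24.0000 + 96.7026 = 120.7026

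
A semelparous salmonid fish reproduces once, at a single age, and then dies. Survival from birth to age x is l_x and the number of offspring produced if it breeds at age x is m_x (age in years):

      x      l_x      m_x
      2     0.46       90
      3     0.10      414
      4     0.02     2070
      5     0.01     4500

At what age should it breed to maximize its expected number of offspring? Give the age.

Expected offspring if breeding at age x = l_x × m_x:
  age 2: 0.46 × 90 = 41.400
  age 3: 0.10 × 414 = 41.400
  age 4: 0.02 × 2070 = 41.400
  age 5: 0.01 × 4500 = 45.000
Maximum at age 5 (45.000).

5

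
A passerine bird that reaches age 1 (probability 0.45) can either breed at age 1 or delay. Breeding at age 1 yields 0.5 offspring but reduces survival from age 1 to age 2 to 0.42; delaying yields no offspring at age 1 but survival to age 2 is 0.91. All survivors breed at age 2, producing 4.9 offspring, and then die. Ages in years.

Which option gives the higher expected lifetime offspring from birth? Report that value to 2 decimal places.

2.01

breed at age 1: R₀ = 0.45 × (0.5 + 0.42 × 4.9) = 0.45 × 2.5580 = 1.1511
delay to age 2: R₀ = 0.45 × (0.91 × 4.9) = 0.45 × 4.4590 = 2.0066
Higher: delay to age 2 (2.0066).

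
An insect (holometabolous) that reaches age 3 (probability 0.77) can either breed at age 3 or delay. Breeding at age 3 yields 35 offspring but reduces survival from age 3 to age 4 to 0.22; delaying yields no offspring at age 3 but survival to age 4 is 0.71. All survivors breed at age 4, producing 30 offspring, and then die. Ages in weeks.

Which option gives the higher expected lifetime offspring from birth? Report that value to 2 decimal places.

breed at age 3: R₀ = 0.77 × (35 + 0.22 × 30) = 0.77 × 41.6000 = 32.0320
delay to age 4: R₀ = 0.77 × (0.71 × 30) = 0.77 × 21.3000 = 16.4010
Higher: breed at age 3 (32.0320).

32.03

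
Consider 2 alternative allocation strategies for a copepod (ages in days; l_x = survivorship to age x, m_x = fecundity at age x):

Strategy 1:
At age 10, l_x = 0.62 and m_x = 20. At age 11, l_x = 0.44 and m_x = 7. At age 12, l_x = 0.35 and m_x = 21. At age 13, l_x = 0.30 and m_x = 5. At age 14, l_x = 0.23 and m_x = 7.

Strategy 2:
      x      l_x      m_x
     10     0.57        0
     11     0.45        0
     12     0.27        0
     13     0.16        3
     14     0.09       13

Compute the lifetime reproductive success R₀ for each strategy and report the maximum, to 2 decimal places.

Strategy 1: R₀ = 0.62×20 + 0.44×7 + 0.35×21 + 0.30×5 + 0.23×7 = 25.9400
Strategy 2: R₀ = 0.57×0 + 0.45×0 + 0.27×0 + 0.16×3 + 0.09×13 = 1.6500
Highest R₀: strategy 1 with 25.9400.

25.94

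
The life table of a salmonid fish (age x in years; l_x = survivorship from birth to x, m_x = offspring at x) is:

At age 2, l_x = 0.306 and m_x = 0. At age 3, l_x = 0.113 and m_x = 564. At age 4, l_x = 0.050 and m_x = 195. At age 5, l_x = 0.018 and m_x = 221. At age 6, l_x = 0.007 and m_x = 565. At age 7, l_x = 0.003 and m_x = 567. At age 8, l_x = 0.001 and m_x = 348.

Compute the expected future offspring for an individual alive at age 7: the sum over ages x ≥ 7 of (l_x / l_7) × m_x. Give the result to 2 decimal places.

683.00

l_7 = 0.003. Conditional survival from age 7 to x is l_x / l_7.
  x=7: (0.003/0.003) × 567 = 567.0000
  x=8: (0.001/0.003) × 348 = 116.0000
Sum = 567.0000 + 116.0000 = 683.0000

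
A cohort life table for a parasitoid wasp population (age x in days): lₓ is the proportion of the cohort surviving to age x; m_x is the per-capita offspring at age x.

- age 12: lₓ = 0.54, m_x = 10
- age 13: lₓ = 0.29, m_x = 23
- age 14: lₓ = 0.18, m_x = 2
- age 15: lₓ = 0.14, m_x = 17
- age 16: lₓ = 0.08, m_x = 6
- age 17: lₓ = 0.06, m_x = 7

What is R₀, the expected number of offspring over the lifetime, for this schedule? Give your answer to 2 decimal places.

R₀ = Σ lₓ m_x:
  age 12: 0.54 × 10 = 5.4000
  age 13: 0.29 × 23 = 6.6700
  age 14: 0.18 × 2 = 0.3600
  age 15: 0.14 × 17 = 2.3800
  age 16: 0.08 × 6 = 0.4800
  age 17: 0.06 × 7 = 0.4200
R₀ = 5.4000 + 6.6700 + 0.3600 + 2.3800 + 0.4800 + 0.4200 = 15.7100

15.71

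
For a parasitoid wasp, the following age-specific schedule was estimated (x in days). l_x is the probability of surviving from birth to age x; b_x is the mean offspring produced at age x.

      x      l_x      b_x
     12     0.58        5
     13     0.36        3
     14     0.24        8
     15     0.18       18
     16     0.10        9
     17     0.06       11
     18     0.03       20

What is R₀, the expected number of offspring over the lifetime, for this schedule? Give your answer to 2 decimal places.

11.30

R₀ = Σ l_x b_x:
  age 12: 0.58 × 5 = 2.9000
  age 13: 0.36 × 3 = 1.0800
  age 14: 0.24 × 8 = 1.9200
  age 15: 0.18 × 18 = 3.2400
  age 16: 0.10 × 9 = 0.9000
  age 17: 0.06 × 11 = 0.6600
  age 18: 0.03 × 20 = 0.6000
R₀ = 2.9000 + 1.0800 + 1.9200 + 3.2400 + 0.9000 + 0.6600 + 0.6000 = 11.3000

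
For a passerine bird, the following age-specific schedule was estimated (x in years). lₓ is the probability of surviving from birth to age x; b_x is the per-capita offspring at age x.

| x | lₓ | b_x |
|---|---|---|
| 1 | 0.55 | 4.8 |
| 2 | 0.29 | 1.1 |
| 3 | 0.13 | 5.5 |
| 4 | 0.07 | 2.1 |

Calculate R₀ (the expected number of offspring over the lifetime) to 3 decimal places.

R₀ = Σ lₓ b_x:
  age 1: 0.55 × 4.8 = 2.6400
  age 2: 0.29 × 1.1 = 0.3190
  age 3: 0.13 × 5.5 = 0.7150
  age 4: 0.07 × 2.1 = 0.1470
R₀ = 2.6400 + 0.3190 + 0.7150 + 0.1470 = 3.8210

3.821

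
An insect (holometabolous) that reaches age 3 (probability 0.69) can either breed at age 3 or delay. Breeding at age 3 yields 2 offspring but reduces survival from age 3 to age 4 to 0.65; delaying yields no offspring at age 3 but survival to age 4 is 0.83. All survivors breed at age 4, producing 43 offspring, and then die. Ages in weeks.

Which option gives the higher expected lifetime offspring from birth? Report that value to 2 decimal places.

breed at age 3: R₀ = 0.69 × (2 + 0.65 × 43) = 0.69 × 29.9500 = 20.6655
delay to age 4: R₀ = 0.69 × (0.83 × 43) = 0.69 × 35.6900 = 24.6261
Higher: delay to age 4 (24.6261).

24.63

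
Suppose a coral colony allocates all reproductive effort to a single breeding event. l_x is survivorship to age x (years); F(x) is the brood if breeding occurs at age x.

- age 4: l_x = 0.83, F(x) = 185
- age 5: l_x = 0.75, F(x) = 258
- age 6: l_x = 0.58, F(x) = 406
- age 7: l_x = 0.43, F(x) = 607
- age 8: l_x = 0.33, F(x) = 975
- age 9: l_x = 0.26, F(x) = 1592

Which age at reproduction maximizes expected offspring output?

9

Expected offspring if breeding at age x = l_x × F(x):
  age 4: 0.83 × 185 = 153.550
  age 5: 0.75 × 258 = 193.500
  age 6: 0.58 × 406 = 235.480
  age 7: 0.43 × 607 = 261.010
  age 8: 0.33 × 975 = 321.750
  age 9: 0.26 × 1592 = 413.920
Maximum at age 9 (413.920).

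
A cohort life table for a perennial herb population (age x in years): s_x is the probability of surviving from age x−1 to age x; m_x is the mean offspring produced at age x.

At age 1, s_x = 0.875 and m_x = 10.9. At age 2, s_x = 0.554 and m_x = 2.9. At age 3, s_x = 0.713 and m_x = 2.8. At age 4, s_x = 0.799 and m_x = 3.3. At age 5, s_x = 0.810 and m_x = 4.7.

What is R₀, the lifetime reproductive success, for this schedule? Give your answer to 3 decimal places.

13.874

Survivorship from birth: l_x = s_1·s_2·…·s_x.
  l_1 = 0.87500
  l_2 = 0.48475
  l_3 = 0.34563
  l_4 = 0.27616
  l_5 = 0.22369
R₀ = Σ l_x m_x:
  age 1: 0.87500 × 10.9 = 9.5375
  age 2: 0.48475 × 2.9 = 1.4058
  age 3: 0.34563 × 2.8 = 0.9678
  age 4: 0.27616 × 3.3 = 0.9113
  age 5: 0.22369 × 4.7 = 1.0513
R₀ = 9.5375 + 1.4058 + 0.9678 + 0.9113 + 1.0513 = 13.8737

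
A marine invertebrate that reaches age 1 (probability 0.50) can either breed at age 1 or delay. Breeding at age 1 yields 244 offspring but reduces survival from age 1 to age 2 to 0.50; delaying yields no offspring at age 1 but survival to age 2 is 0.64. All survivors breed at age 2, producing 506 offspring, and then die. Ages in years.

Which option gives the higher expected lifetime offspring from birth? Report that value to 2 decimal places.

248.50

breed at age 1: R₀ = 0.50 × (244 + 0.50 × 506) = 0.50 × 497.0000 = 248.5000
delay to age 2: R₀ = 0.50 × (0.64 × 506) = 0.50 × 323.8400 = 161.9200
Higher: breed at age 1 (248.5000).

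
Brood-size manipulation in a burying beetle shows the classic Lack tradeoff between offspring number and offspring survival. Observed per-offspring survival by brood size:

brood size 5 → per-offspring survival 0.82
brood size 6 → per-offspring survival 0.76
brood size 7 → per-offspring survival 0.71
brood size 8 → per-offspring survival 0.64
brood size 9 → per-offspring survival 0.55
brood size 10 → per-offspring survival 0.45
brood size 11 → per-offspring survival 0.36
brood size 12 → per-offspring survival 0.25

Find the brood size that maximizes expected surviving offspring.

8

Expected surviving offspring = c × s(c):
  c=5: 5 × 0.82 = 4.100
  c=6: 6 × 0.76 = 4.560
  c=7: 7 × 0.71 = 4.970
  c=8: 8 × 0.64 = 5.120
  c=9: 9 × 0.55 = 4.950
  c=10: 10 × 0.45 = 4.500
  c=11: 11 × 0.36 = 3.960
  c=12: 12 × 0.25 = 3.000
Maximum at c = 8 (5.120 surviving offspring).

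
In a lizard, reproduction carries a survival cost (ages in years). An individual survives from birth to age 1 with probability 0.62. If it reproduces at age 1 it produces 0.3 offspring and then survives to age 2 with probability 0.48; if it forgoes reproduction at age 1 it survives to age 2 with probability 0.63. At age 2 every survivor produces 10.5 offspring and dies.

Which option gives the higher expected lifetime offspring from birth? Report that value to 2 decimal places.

breed at age 1: R₀ = 0.62 × (0.3 + 0.48 × 10.5) = 0.62 × 5.3400 = 3.3108
delay to age 2: R₀ = 0.62 × (0.63 × 10.5) = 0.62 × 6.6150 = 4.1013
Higher: delay to age 2 (4.1013).

4.10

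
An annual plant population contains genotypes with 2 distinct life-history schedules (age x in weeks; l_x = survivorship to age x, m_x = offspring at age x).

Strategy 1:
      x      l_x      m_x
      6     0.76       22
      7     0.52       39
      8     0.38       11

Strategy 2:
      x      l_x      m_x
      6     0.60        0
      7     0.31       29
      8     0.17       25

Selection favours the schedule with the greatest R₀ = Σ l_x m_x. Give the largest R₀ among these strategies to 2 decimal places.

Strategy 1: R₀ = 0.76×22 + 0.52×39 + 0.38×11 = 41.1800
Strategy 2: R₀ = 0.60×0 + 0.31×29 + 0.17×25 = 13.2400
Highest R₀: strategy 1 with 41.1800.

41.18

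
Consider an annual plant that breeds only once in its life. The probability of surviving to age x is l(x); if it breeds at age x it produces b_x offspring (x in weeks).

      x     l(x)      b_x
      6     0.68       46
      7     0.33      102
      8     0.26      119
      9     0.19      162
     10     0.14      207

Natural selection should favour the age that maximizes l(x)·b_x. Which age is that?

7

Expected offspring if breeding at age x = l(x) × b_x:
  age 6: 0.68 × 46 = 31.280
  age 7: 0.33 × 102 = 33.660
  age 8: 0.26 × 119 = 30.940
  age 9: 0.19 × 162 = 30.780
  age 10: 0.14 × 207 = 28.980
Maximum at age 7 (33.660).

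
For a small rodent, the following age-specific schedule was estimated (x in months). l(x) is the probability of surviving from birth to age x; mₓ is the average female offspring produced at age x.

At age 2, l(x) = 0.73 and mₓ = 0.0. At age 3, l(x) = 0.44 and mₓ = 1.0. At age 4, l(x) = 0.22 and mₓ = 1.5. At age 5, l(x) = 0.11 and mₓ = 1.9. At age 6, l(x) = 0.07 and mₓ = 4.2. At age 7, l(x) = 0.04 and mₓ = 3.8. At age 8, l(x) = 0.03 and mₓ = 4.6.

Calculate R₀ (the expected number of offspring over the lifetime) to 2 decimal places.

R₀ = Σ l(x) mₓ:
  age 2: 0.73 × 0.0 = 0.0000
  age 3: 0.44 × 1.0 = 0.4400
  age 4: 0.22 × 1.5 = 0.3300
  age 5: 0.11 × 1.9 = 0.2090
  age 6: 0.07 × 4.2 = 0.2940
  age 7: 0.04 × 3.8 = 0.1520
  age 8: 0.03 × 4.6 = 0.1380
R₀ = 0.0000 + 0.4400 + 0.3300 + 0.2090 + 0.2940 + 0.1520 + 0.1380 = 1.5630

1.56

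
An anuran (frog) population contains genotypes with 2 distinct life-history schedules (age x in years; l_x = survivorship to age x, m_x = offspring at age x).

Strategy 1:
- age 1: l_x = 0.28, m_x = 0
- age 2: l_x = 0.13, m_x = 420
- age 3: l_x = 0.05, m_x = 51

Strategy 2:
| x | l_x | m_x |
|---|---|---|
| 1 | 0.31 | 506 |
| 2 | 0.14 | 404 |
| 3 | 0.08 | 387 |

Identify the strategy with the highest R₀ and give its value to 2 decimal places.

244.38

Strategy 1: R₀ = 0.28×0 + 0.13×420 + 0.05×51 = 57.1500
Strategy 2: R₀ = 0.31×506 + 0.14×404 + 0.08×387 = 244.3800
Highest R₀: strategy 2 with 244.3800.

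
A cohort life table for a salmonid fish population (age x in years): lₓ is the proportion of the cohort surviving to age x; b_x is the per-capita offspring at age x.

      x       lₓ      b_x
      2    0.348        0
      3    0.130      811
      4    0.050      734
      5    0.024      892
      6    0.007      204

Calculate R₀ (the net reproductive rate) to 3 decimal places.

R₀ = Σ lₓ b_x:
  age 2: 0.348 × 0 = 0.0000
  age 3: 0.130 × 811 = 105.4300
  age 4: 0.050 × 734 = 36.7000
  age 5: 0.024 × 892 = 21.4080
  age 6: 0.007 × 204 = 1.4280
R₀ = 0.0000 + 105.4300 + 36.7000 + 21.4080 + 1.4280 = 164.9660

164.966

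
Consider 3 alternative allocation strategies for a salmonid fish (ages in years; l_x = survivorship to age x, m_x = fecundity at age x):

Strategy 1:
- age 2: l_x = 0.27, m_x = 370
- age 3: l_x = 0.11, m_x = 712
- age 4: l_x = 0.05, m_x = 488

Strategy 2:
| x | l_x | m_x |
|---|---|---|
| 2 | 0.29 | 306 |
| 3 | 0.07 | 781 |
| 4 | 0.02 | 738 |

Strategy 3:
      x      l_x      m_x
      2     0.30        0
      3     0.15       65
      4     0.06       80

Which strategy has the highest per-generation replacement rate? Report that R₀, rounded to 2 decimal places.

202.62

Strategy 1: R₀ = 0.27×370 + 0.11×712 + 0.05×488 = 202.6200
Strategy 2: R₀ = 0.29×306 + 0.07×781 + 0.02×738 = 158.1700
Strategy 3: R₀ = 0.30×0 + 0.15×65 + 0.06×80 = 14.5500
Highest R₀: strategy 1 with 202.6200.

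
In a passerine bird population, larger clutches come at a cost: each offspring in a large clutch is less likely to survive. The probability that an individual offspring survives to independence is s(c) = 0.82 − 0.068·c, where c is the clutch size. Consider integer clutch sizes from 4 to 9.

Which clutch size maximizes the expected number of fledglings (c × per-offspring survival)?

6

Expected fledglings = c × s(c):
  c=4: 4 × 0.548 = 2.192
  c=5: 5 × 0.480 = 2.400
  c=6: 6 × 0.412 = 2.472
  c=7: 7 × 0.344 = 2.408
  c=8: 8 × 0.276 = 2.208
  c=9: 9 × 0.208 = 1.872
Maximum at c = 6 (2.472 fledglings).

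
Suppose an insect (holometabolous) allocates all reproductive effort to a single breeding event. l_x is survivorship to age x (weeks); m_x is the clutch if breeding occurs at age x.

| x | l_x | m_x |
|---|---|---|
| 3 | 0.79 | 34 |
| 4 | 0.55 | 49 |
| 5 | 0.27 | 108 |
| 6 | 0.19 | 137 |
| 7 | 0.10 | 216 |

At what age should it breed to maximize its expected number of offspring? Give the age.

Expected offspring if breeding at age x = l_x × m_x:
  age 3: 0.79 × 34 = 26.860
  age 4: 0.55 × 49 = 26.950
  age 5: 0.27 × 108 = 29.160
  age 6: 0.19 × 137 = 26.030
  age 7: 0.10 × 216 = 21.600
Maximum at age 5 (29.160).

5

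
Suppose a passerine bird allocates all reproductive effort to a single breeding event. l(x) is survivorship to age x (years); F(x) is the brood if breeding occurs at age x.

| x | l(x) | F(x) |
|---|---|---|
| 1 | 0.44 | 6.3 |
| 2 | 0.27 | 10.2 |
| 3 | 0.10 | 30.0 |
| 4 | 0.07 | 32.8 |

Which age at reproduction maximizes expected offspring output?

3

Expected offspring if breeding at age x = l(x) × F(x):
  age 1: 0.44 × 6.3 = 2.772
  age 2: 0.27 × 10.2 = 2.754
  age 3: 0.10 × 30.0 = 3.000
  age 4: 0.07 × 32.8 = 2.296
Maximum at age 3 (3.000).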